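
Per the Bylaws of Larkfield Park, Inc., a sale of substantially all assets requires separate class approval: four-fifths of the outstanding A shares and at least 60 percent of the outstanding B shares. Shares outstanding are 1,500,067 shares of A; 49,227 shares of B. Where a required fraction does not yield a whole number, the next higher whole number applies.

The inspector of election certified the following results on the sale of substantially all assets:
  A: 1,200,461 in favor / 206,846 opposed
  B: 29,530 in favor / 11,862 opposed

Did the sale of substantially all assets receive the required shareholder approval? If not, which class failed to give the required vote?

Not approved — the B shares did not give the required vote.

A: 4/5 of 1500067 = 1200053.60, rounded up to 1200054; 1,200,054 required, 1,200,461 in favor — approved.
B: 3/5 of 49227 = 29536.20, rounded up to 29537; 29,537 required, 29,530 in favor — not approved.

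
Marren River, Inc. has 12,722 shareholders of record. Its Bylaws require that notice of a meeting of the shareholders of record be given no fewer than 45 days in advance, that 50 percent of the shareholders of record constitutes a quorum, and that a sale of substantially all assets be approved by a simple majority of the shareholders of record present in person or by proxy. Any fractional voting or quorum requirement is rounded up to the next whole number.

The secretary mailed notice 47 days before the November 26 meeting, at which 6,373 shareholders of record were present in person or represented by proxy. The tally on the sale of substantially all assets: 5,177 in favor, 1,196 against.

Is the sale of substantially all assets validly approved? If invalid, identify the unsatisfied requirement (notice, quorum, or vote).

Valid — all requirements satisfied.

Notice: 47 days given; 45 required. Satisfied.
Quorum: 50% of 12,722 = 6,361; 6,373 present. Satisfied.
Vote: requires a majority of those present (6,373); a majority of 6373 is 3187, so 3,187 needed; 5,177 in favor. Satisfied.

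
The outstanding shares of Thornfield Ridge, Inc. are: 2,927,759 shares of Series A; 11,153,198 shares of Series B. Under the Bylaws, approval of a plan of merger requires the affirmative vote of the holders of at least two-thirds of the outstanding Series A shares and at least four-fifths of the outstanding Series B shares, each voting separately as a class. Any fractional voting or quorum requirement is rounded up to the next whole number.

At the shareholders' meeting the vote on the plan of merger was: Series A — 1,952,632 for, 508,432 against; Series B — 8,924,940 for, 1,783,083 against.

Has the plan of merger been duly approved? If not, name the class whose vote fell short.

Approved — every class gave the required vote.

Series A: 2/3 of 2927759 = 1951839.33, rounded up to 1951840; 1,951,840 required, 1,952,632 in favor — approved.
Series B: 4/5 of 11153198 = 8922558.40, rounded up to 8922559; 8,922,559 required, 8,924,940 in favor — approved.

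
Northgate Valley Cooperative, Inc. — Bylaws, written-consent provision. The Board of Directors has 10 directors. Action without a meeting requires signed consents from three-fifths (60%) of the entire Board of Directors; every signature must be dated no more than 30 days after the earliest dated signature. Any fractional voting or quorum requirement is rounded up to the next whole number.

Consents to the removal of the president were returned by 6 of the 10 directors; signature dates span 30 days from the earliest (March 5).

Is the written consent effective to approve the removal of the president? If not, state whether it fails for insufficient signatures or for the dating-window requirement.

Signatures required: three-fifths (60%) of 10 — 3/5 of 10 = 6, so 6 needed; 6 signed. Sufficient.
Dating window: the latest signature is 30 days after the earliest; the limit is 30 days. Within the window.

Effective — both the signature and dating-window requirements are satisfied.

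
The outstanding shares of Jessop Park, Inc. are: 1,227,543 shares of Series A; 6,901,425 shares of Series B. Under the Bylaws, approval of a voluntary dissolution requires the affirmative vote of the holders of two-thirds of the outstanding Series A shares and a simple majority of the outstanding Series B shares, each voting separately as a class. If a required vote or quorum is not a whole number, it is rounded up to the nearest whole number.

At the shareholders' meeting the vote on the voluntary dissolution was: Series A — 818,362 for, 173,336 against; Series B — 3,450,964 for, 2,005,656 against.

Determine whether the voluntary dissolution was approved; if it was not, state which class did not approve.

Approved — every class gave the required vote.

Series A: 2/3 of 1227543 = 818362; 818,362 required, 818,362 in favor — approved.
Series B: a majority of 6901425 is 3450713; 3,450,713 required, 3,450,964 in favor — approved.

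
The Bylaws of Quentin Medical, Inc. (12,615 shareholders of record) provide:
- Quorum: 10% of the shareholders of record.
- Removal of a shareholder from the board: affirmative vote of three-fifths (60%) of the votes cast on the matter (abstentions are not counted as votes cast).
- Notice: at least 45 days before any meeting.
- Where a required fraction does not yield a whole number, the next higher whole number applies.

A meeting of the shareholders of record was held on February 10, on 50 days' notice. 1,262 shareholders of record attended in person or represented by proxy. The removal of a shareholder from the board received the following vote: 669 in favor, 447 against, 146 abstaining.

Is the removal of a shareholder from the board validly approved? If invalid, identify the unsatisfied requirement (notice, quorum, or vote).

Notice: 50 days given; 45 required. Satisfied.
Quorum: 10% of 12,615 = 1,261.50, rounded up to 1,262; 1,262 present. Satisfied.
Vote: requires three-fifths of the votes cast (1,262 − 146 abstaining = 1,116); 3/5 of 1116 = 669.60, rounded up to 670, so 670 needed; 669 in favor. Not satisfied.

Invalid — vote requirement not satisfied.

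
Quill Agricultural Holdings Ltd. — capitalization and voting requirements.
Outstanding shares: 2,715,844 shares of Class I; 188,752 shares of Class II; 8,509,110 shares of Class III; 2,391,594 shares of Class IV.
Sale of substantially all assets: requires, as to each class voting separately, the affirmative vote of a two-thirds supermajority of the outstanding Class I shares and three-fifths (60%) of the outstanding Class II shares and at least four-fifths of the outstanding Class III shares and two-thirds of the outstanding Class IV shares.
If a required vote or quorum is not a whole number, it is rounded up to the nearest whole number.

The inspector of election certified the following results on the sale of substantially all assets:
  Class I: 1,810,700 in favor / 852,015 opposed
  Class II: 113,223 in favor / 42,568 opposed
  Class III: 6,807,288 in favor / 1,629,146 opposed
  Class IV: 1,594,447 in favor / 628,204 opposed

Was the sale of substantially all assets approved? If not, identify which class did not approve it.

Not approved — the Class II shares did not give the required vote.

Class I: 2/3 of 2715844 = 1810562.67, rounded up to 1810563; 1,810,563 required, 1,810,700 in favor — approved.
Class II: 3/5 of 188752 = 113251.20, rounded up to 113252; 113,252 required, 113,223 in favor — not approved.
Class III: 4/5 of 8509110 = 6807288; 6,807,288 required, 6,807,288 in favor — approved.
Class IV: 2/3 of 2391594 = 1594396; 1,594,396 required, 1,594,447 in favor — approved.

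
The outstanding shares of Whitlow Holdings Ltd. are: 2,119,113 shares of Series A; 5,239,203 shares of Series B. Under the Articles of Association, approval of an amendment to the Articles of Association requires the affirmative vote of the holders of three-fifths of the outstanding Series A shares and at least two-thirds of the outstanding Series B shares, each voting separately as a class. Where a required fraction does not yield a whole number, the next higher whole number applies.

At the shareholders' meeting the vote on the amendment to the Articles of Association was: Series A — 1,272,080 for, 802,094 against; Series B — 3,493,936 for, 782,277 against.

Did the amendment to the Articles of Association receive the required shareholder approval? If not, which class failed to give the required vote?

Approved — every class gave the required vote.

Series A: 3/5 of 2119113 = 1271467.80, rounded up to 1271468; 1,271,468 required, 1,272,080 in favor — approved.
Series B: 2/3 of 5239203 = 3492802; 3,492,802 required, 3,493,936 in favor — approved.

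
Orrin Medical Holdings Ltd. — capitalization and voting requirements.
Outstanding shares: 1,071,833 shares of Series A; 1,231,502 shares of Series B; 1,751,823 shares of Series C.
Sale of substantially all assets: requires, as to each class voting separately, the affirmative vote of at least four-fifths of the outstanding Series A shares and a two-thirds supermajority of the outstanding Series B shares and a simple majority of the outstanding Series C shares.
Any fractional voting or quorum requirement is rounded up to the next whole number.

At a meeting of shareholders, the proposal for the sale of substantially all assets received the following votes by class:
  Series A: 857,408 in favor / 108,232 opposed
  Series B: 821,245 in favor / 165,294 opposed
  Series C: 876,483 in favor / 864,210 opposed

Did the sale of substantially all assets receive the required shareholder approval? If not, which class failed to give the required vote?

Not approved — the Series A shares did not give the required vote.

Series A: 4/5 of 1071833 = 857466.40, rounded up to 857467; 857,467 required, 857,408 in favor — not approved.
Series B: 2/3 of 1231502 = 821001.33, rounded up to 821002; 821,002 required, 821,245 in favor — approved.
Series C: a majority of 1751823 is 875912; 875,912 required, 876,483 in favor — approved.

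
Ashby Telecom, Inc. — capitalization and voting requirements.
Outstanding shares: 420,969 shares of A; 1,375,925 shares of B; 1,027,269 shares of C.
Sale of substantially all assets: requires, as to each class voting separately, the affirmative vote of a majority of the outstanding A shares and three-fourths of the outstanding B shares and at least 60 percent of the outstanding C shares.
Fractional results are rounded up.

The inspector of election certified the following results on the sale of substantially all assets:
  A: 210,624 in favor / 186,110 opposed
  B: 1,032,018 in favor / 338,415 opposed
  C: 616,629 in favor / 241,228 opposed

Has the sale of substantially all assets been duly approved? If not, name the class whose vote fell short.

Approved — every class gave the required vote.

A: a majority of 420969 is 210485; 210,485 required, 210,624 in favor — approved.
B: 3/4 of 1375925 = 1031943.75, rounded up to 1031944; 1,031,944 required, 1,032,018 in favor — approved.
C: 3/5 of 1027269 = 616361.40, rounded up to 616362; 616,362 required, 616,629 in favor — approved.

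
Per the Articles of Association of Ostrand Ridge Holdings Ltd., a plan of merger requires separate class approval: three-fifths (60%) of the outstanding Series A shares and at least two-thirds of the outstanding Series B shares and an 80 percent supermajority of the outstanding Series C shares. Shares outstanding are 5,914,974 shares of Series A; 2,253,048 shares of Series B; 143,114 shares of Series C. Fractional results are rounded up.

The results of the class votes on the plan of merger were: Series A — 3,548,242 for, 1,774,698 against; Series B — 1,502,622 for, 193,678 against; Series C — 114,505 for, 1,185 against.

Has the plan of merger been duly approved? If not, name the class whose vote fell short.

Not approved — the Series A shares did not give the required vote.

Series A: 3/5 of 5914974 = 3548984.40, rounded up to 3548985; 3,548,985 required, 3,548,242 in favor — not approved.
Series B: 2/3 of 2253048 = 1502032; 1,502,032 required, 1,502,622 in favor — approved.
Series C: 4/5 of 143114 = 114491.20, rounded up to 114492; 114,492 required, 114,505 in favor — approved.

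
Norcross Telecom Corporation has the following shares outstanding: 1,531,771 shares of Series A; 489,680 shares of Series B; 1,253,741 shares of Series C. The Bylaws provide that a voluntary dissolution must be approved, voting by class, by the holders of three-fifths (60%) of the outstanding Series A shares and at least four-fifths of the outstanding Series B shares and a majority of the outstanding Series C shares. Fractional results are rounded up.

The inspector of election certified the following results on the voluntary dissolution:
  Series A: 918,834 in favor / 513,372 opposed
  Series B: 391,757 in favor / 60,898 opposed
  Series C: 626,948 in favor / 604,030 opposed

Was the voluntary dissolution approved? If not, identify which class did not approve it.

Not approved — the Series A shares did not give the required vote.

Series A: 3/5 of 1531771 = 919062.60, rounded up to 919063; 919,063 required, 918,834 in favor — not approved.
Series B: 4/5 of 489680 = 391744; 391,744 required, 391,757 in favor — approved.
Series C: a majority of 1253741 is 626871; 626,871 required, 626,948 in favor — approved.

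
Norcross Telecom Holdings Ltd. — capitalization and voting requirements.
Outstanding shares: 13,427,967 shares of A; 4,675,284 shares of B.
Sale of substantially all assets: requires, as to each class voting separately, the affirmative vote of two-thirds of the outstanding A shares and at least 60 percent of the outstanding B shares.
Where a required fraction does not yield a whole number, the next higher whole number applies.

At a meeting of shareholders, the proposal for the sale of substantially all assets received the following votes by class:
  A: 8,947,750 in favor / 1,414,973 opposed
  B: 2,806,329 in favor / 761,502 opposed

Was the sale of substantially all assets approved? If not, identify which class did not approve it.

Not approved — the A shares did not give the required vote.

A: 2/3 of 13427967 = 8951978; 8,951,978 required, 8,947,750 in favor — not approved.
B: 3/5 of 4675284 = 2805170.40, rounded up to 2805171; 2,805,171 required, 2,806,329 in favor — approved.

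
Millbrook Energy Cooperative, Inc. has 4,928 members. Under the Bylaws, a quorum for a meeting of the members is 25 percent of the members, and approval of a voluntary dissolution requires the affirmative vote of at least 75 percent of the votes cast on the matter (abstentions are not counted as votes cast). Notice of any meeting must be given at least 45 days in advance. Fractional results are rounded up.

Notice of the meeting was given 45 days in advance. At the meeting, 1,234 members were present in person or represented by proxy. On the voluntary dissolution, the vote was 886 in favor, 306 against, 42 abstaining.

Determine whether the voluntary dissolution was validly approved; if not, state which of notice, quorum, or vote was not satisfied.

Notice: 45 days given; 45 required. Satisfied.
Quorum: 25% of 4,928 = 1,232; 1,234 present. Satisfied.
Vote: requires three-fourths of the votes cast (1,234 − 42 abstaining = 1,192); 3/4 of 1192 = 894, so 894 needed; 886 in favor. Not satisfied.

Invalid — vote requirement not satisfied.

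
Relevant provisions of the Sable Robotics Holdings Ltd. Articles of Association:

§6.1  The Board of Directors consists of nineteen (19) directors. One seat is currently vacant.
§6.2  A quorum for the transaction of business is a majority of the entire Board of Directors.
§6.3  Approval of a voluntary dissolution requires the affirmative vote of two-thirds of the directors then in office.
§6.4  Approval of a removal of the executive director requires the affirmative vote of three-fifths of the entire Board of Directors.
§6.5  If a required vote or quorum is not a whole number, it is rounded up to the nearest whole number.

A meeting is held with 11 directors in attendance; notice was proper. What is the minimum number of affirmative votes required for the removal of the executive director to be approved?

12

The removal of the executive director requires three-fifths of the entire Board of Directors (19).
3/5 of 19 = 11.40, rounded up to 12.
(Only 11 can vote, so the removal of the executive director cannot pass at this meeting, but the required vote is still 12.)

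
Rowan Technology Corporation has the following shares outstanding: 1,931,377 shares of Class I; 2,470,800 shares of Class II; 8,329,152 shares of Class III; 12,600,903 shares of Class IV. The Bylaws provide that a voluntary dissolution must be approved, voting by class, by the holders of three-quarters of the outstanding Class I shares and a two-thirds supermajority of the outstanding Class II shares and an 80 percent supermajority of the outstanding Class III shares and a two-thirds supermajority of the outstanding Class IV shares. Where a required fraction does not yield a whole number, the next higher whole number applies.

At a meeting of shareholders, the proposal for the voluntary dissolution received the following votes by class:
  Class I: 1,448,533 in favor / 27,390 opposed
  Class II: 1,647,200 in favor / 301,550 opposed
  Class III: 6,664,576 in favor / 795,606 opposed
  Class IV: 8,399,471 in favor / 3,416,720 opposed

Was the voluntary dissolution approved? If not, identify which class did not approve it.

Not approved — the Class IV shares did not give the required vote.

Class I: 3/4 of 1931377 = 1448532.75, rounded up to 1448533; 1,448,533 required, 1,448,533 in favor — approved.
Class II: 2/3 of 2470800 = 1647200; 1,647,200 required, 1,647,200 in favor — approved.
Class III: 4/5 of 8329152 = 6663321.60, rounded up to 6663322; 6,663,322 required, 6,664,576 in favor — approved.
Class IV: 2/3 of 12600903 = 8400602; 8,400,602 required, 8,399,471 in favor — not approved.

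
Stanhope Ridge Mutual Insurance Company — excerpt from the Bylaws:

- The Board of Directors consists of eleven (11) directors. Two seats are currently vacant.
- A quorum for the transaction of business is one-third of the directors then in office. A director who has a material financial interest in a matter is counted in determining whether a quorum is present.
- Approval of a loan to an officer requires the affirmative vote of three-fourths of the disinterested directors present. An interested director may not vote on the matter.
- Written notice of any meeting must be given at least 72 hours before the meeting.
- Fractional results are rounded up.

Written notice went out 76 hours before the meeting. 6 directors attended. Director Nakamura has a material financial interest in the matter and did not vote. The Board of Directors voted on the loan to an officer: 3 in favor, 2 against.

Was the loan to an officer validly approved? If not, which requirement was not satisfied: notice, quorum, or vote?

Notice: 76 hours given; 72 required (76 ≥ 72). Satisfied.
Quorum: 6 present (interested directors count toward quorum); quorum is 3. Satisfied.
Vote: the loan to an officer requires three-fourths of the disinterested directors present (6 − 1 = 5). 3/4 of 5 = 3.75, rounded up to 4, so 4 affirmative votes are needed; 3 voted in favor. Not satisfied.

Invalid — vote requirement not satisfied.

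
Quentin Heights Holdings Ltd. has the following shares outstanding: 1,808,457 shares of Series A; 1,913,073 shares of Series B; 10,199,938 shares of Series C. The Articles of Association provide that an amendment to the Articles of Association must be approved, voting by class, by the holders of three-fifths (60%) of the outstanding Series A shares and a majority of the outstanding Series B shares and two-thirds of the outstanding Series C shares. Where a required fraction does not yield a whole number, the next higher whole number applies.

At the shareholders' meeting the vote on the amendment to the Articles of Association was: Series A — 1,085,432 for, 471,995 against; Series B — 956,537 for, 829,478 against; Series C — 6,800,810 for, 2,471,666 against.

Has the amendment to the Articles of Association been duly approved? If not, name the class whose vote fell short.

Series A: 3/5 of 1808457 = 1085074.20, rounded up to 1085075; 1,085,075 required, 1,085,432 in favor — approved.
Series B: a majority of 1913073 is 956537; 956,537 required, 956,537 in favor — approved.
Series C: 2/3 of 10199938 = 6799958.67, rounded up to 6799959; 6,799,959 required, 6,800,810 in favor — approved.

Approved — every class gave the required vote.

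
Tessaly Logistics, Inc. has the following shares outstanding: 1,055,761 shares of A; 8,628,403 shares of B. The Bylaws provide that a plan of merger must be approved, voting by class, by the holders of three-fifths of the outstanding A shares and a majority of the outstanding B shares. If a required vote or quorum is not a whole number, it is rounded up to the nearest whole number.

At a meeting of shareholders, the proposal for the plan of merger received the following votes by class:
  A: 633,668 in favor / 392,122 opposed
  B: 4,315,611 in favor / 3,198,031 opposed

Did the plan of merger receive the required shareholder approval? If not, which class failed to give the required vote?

Approved — every class gave the required vote.

A: 3/5 of 1055761 = 633456.60, rounded up to 633457; 633,457 required, 633,668 in favor — approved.
B: a majority of 8628403 is 4314202; 4,314,202 required, 4,315,611 in favor — approved.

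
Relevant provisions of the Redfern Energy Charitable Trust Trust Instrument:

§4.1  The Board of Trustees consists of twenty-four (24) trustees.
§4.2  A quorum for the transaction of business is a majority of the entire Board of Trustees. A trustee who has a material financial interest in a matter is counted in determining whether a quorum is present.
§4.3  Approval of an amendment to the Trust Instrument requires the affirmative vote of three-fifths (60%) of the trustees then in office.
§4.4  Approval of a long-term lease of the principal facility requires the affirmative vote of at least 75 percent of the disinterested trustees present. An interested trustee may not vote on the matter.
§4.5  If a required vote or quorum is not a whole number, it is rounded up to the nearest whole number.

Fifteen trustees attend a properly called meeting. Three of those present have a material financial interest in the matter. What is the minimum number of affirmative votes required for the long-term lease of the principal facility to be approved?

The long-term lease of the principal facility requires three-fourths of the disinterested trustees present (15 − 3 = 12).
3/4 of 12 = 9.

9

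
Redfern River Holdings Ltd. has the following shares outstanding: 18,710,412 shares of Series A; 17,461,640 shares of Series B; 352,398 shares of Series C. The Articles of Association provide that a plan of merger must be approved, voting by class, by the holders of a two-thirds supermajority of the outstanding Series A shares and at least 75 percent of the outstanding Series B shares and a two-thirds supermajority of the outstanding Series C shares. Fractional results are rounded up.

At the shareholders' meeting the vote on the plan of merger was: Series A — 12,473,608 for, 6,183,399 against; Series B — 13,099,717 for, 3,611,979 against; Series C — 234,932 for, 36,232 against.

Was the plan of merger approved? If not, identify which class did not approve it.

Series A: 2/3 of 18710412 = 12473608; 12,473,608 required, 12,473,608 in favor — approved.
Series B: 3/4 of 17461640 = 13096230; 13,096,230 required, 13,099,717 in favor — approved.
Series C: 2/3 of 352398 = 234932; 234,932 required, 234,932 in favor — approved.

Approved — every class gave the required vote.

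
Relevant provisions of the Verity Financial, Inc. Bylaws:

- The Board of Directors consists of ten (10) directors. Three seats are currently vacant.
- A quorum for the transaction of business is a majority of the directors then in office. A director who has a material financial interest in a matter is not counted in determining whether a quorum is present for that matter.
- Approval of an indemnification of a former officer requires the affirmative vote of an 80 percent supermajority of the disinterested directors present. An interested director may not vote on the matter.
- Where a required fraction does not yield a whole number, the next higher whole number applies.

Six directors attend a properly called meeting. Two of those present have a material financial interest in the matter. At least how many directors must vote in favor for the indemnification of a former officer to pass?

4

The indemnification of a former officer requires four-fifths of the disinterested directors present (6 − 2 = 4).
4/5 of 4 = 3.20, rounded up to 4.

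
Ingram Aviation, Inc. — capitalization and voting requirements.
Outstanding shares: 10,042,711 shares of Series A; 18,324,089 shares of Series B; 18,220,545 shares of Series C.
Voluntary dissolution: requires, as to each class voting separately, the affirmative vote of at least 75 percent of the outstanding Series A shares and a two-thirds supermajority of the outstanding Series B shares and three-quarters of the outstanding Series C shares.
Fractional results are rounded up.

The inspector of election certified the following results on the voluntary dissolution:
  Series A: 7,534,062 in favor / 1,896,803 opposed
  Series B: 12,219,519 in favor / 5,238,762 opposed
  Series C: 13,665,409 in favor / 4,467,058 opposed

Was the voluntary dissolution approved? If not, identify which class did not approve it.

Series A: 3/4 of 10042711 = 7532033.25, rounded up to 7532034; 7,532,034 required, 7,534,062 in favor — approved.
Series B: 2/3 of 18324089 = 12216059.33, rounded up to 12216060; 12,216,060 required, 12,219,519 in favor — approved.
Series C: 3/4 of 18220545 = 13665408.75, rounded up to 13665409; 13,665,409 required, 13,665,409 in favor — approved.

Approved — every class gave the required vote.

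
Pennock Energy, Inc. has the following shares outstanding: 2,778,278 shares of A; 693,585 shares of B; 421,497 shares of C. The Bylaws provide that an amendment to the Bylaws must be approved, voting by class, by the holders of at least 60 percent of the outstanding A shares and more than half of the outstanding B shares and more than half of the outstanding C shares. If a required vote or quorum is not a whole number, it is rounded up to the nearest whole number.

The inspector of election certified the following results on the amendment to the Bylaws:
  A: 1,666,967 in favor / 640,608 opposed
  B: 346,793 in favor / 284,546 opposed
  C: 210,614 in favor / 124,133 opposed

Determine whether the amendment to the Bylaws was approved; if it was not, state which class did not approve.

Not approved — the C shares did not give the required vote.

A: 3/5 of 2778278 = 1666966.80, rounded up to 1666967; 1,666,967 required, 1,666,967 in favor — approved.
B: a majority of 693585 is 346793; 346,793 required, 346,793 in favor — approved.
C: a majority of 421497 is 210749; 210,749 required, 210,614 in favor — not approved.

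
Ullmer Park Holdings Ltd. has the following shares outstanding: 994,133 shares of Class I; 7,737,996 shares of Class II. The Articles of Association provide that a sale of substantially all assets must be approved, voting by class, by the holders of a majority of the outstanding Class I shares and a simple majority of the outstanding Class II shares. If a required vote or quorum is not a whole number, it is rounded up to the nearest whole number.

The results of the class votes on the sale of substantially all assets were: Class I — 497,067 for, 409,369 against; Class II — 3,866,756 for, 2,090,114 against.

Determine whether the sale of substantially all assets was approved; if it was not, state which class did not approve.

Class I: a majority of 994133 is 497067; 497,067 required, 497,067 in favor — approved.
Class II: a majority of 7737996 is 3868999; 3,868,999 required, 3,866,756 in favor — not approved.

Not approved — the Class II shares did not give the required vote.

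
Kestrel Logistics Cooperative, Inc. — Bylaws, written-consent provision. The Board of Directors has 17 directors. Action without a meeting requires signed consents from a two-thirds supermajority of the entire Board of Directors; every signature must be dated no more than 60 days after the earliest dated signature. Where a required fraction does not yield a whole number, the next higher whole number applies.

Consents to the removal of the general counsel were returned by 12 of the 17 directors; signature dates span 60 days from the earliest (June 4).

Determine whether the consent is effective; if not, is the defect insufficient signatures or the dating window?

Signatures required: a two-thirds supermajority of 17 — 2/3 of 17 = 11.33, rounded up to 12, so 12 needed; 12 signed. Sufficient.
Dating window: the latest signature is 60 days after the earliest; the limit is 60 days. Within the window.

Effective — both the signature and dating-window requirements are satisfied.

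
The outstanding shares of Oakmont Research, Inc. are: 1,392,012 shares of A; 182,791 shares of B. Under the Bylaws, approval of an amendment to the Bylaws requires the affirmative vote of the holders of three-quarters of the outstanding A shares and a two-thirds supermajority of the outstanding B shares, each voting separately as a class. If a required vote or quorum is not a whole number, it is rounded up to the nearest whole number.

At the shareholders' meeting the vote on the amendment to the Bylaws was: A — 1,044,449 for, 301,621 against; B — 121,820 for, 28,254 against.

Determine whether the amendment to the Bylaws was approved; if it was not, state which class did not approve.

Not approved — the B shares did not give the required vote.

A: 3/4 of 1392012 = 1044009; 1,044,009 required, 1,044,449 in favor — approved.
B: 2/3 of 182791 = 121860.67, rounded up to 121861; 121,861 required, 121,820 in favor — not approved.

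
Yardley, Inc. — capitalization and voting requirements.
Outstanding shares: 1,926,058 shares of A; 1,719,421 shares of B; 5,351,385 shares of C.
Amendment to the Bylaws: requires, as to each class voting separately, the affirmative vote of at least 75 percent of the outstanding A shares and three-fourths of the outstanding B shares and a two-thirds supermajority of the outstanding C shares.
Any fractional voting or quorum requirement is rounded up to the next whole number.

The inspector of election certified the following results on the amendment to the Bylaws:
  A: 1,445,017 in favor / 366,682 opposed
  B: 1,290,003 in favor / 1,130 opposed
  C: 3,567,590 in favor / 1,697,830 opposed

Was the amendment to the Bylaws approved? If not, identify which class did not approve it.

Approved — every class gave the required vote.

A: 3/4 of 1926058 = 1444543.50, rounded up to 1444544; 1,444,544 required, 1,445,017 in favor — approved.
B: 3/4 of 1719421 = 1289565.75, rounded up to 1289566; 1,289,566 required, 1,290,003 in favor — approved.
C: 2/3 of 5351385 = 3567590; 3,567,590 required, 3,567,590 in favor — approved.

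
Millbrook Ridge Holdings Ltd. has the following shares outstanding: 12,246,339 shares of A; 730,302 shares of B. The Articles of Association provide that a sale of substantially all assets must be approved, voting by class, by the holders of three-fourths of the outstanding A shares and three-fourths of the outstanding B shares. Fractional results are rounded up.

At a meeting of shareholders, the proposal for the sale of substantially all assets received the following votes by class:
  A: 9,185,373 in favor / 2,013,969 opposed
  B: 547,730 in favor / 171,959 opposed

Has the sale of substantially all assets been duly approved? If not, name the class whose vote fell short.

Approved — every class gave the required vote.

A: 3/4 of 12246339 = 9184754.25, rounded up to 9184755; 9,184,755 required, 9,185,373 in favor — approved.
B: 3/4 of 730302 = 547726.50, rounded up to 547727; 547,727 required, 547,730 in favor — approved.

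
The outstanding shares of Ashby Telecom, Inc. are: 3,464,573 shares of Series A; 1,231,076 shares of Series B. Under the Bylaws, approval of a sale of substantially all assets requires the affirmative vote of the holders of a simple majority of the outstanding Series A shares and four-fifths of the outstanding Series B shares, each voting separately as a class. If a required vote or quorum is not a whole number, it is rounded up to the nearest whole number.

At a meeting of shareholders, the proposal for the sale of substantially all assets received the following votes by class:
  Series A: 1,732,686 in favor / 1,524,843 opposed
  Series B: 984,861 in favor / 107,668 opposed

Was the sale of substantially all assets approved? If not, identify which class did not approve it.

Approved — every class gave the required vote.

Series A: a majority of 3464573 is 1732287; 1,732,287 required, 1,732,686 in favor — approved.
Series B: 4/5 of 1231076 = 984860.80, rounded up to 984861; 984,861 required, 984,861 in favor — approved.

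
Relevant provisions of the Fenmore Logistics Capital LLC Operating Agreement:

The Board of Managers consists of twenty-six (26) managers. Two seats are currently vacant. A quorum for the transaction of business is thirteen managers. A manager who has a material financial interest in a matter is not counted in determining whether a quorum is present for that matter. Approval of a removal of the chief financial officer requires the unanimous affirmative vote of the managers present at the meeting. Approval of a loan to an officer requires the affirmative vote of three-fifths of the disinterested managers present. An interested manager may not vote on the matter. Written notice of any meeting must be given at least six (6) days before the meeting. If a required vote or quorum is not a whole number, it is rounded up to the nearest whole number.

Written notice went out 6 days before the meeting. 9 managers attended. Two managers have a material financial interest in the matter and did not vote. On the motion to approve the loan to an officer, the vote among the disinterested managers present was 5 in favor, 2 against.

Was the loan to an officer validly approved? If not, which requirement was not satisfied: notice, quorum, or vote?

Invalid — quorum requirement not satisfied.

Notice: 6 days given; 6 required (6 ≥ 6). Satisfied.
Quorum: 9 present, but the 2 interested managers do not count, leaving 7. Quorum is 13. Not satisfied.
Vote: the loan to an officer requires three-fifths of the disinterested managers present (9 − 2 = 7). 3/5 of 7 = 4.20, rounded up to 5, so 5 affirmative votes are needed; 5 voted in favor. Satisfied. (Moot — without a quorum no business can be validly transacted.)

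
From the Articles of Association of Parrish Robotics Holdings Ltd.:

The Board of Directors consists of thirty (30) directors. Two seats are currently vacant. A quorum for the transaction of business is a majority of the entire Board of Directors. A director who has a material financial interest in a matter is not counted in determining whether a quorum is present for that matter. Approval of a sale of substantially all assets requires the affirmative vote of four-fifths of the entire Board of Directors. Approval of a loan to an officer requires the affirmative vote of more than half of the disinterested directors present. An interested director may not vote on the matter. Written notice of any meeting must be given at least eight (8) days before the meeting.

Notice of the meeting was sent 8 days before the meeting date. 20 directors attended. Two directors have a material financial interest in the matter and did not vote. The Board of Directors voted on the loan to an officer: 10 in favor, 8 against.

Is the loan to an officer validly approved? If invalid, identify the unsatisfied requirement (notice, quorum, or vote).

Valid — all requirements satisfied.

Notice: 8 days given; 8 required (8 ≥ 8). Satisfied.
Quorum: 20 present, but the 2 interested directors do not count, leaving 18. Quorum is 16. Satisfied.
Vote: the loan to an officer requires a majority of the disinterested directors present (20 − 2 = 18). A majority of 18 is 10, so 10 affirmative votes are needed; 10 voted in favor. Satisfied.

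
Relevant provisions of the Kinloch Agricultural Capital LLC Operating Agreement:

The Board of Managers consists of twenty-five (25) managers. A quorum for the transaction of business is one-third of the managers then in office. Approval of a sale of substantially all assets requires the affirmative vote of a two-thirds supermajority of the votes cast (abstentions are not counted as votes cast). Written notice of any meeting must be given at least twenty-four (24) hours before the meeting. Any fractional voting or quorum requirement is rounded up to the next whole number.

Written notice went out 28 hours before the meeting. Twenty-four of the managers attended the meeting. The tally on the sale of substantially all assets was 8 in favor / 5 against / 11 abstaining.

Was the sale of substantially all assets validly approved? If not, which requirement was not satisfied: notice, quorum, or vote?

Invalid — vote requirement not satisfied.

Notice: 28 hours given; 24 required (28 ≥ 24). Satisfied.
Quorum: 24 present; quorum is 9. Satisfied.
Vote: the sale of substantially all assets requires two-thirds of the votes cast (24 present − 11 abstaining = 13). 2/3 of 13 = 8.67, rounded up to 9, so 9 affirmative votes are needed; 8 voted in favor. Not satisfied.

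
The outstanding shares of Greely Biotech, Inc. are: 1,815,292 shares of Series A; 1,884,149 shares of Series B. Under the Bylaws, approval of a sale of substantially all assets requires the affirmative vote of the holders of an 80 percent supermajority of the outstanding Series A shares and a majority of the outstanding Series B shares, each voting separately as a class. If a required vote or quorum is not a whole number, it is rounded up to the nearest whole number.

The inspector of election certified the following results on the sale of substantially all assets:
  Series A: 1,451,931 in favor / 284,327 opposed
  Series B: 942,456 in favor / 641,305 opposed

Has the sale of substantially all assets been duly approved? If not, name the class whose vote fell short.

Not approved — the Series A shares did not give the required vote.

Series A: 4/5 of 1815292 = 1452233.60, rounded up to 1452234; 1,452,234 required, 1,451,931 in favor — not approved.
Series B: a majority of 1884149 is 942075; 942,075 required, 942,456 in favor — approved.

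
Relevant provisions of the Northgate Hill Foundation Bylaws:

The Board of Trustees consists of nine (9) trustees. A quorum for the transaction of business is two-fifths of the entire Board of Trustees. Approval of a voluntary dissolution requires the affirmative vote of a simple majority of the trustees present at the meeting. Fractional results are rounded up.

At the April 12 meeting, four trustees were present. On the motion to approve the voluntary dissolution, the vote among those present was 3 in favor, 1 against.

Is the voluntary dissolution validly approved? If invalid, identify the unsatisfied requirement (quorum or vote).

Quorum: 4 present; quorum is 4. Satisfied.
Vote: the voluntary dissolution requires a majority of the trustees present (4). A majority of 4 is 3, so 3 affirmative votes are needed; 3 voted in favor. Satisfied.

Valid — all requirements satisfied.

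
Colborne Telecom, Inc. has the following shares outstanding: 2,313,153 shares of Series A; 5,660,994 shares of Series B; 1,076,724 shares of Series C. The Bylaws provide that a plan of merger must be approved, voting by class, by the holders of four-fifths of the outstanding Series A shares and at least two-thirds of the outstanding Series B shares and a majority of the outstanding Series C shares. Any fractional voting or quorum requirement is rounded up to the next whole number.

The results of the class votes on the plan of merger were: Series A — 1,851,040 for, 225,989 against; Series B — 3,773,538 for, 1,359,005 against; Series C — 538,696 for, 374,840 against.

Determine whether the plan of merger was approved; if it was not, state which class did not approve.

Series A: 4/5 of 2313153 = 1850522.40, rounded up to 1850523; 1,850,523 required, 1,851,040 in favor — approved.
Series B: 2/3 of 5660994 = 3773996; 3,773,996 required, 3,773,538 in favor — not approved.
Series C: a majority of 1076724 is 538363; 538,363 required, 538,696 in favor — approved.

Not approved — the Series B shares did not give the required vote.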